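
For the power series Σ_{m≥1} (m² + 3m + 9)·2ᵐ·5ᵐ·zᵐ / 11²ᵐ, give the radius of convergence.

By the ratio test, |a_{m+1}/a_m| = [((m+1)² + 3(m+1) + 9)/(m² + 3m + 9)] · 2·5/121 → 10/121.
Hence the series converges for |z| < 1/(10/121) = 121/10, so the radius of convergence is 121/10.

R = 121/10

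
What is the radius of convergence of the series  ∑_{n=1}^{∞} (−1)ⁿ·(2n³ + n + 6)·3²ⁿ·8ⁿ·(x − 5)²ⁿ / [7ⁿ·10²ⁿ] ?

R = 5√14/6

By the ratio test, |a_{n+1}/a_n| = [(2(n+1)³ + (n+1) + 6)/(2n³ + n + 6)] · 9·8/(7·100) → 18/175.
Successive powers of (x − 5) differ by 2, so the series converges when |x − 5|² · 18/175 < 1, i.e. |x − 5| < √(175/18). So R = 5√14/6.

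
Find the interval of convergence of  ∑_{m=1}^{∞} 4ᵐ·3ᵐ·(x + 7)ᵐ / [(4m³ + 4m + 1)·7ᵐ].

[-91/12, -77/12]

The ratio of consecutive coefficients is [(4m³ + 4m + 1)/(4(m+1)³ + 4(m+1) + 1)] · 4·3/7 → 12/7.
The series converges when 12/7 · |x + 7| < 1, giving R = 7/12.
At x = -77/12: the series is dominated by a constant times Σ 1/m³, which converges (p = 3 > 1).
When x = -91/12, the series is dominated by a constant times Σ 1/m³, which converges (p = 3 > 1).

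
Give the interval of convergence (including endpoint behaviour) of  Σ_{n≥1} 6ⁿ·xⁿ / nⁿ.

Root test: |a_n|^(1/n) = 6/n → 0.
The limit is 0 for every x, so R = ∞.

(−∞, ∞)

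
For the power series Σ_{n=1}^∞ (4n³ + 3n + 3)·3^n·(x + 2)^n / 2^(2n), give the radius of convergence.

Ratio test: |a_{n+1}/a_n| = [(4(n+1)³ + 3(n+1) + 3)/(4n³ + 3n + 3)] · 3/4 → 3/4 as n → ∞.
The series converges when 3/4 · |x + 2| < 1, giving R = 4/3.

R = 4/3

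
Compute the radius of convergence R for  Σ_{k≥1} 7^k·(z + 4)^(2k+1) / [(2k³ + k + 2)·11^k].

R = √77/7

Apply the ratio test: |a_{k+1}| / |a_k| = [(2k³ + k + 2)/(2(k+1)³ + (k+1) + 2)] · 7/11, which tends to 7/11 as k → ∞.
Writing y = (z + 4)², the series in y has radius 11/7, so |z + 4| < √(11/7) and R = √77/7.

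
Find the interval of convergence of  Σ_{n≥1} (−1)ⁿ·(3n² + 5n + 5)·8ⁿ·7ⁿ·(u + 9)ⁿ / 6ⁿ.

Apply the ratio test: |a_{n+1}| / |a_n| = [(3(n+1)² + 5(n+1) + 5)/(3n² + 5n + 5)] · 8·7/6, which tends to 28/3 as n → ∞.
The series converges when 28/3 · |u + 9| < 1, giving R = 3/28.
Endpoint u = -249/28: the terms do not tend to 0, so the series diverges.
Check u = -255/28: the terms do not tend to 0, so the series diverges.

(-255/28, -249/28)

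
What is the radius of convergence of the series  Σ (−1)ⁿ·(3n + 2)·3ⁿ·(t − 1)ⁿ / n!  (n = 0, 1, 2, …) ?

R = ∞

Ratio test: |a_{n+1}/a_n| = (3(n+1) + 2)/(3n + 2) · 3 · 1/(n+1) → 0 as n → ∞.
Since the limit is 0 < 1 for every t, the series converges on all of ℝ and R = ∞.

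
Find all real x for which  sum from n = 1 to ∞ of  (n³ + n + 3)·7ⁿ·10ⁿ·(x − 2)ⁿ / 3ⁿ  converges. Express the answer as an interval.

(137/70, 143/70)

By the ratio test, |a_{n+1}/a_n| = [((n+1)³ + (n+1) + 3)/(n³ + n + 3)] · 7·10/3 → 70/3.
The series converges when 70/3 · |x − 2| < 1, giving R = 3/70.
Endpoint x = 143/70: the terms have absolute value of order n³, which does not tend to 0, so the series diverges by the divergence test.
When x = 137/70, the terms do not tend to 0, so the series diverges.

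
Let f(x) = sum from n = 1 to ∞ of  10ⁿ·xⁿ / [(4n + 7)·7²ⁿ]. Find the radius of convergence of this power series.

R = 49/10

Ratio test: |a_{n+1}/a_n| = [(4n + 7)/(4(n+1) + 7)] · 10/49 → 10/49 as n → ∞.
Convergence for |x| · 10/49 < 1, i.e. |x| < 49/10. So R = 49/10.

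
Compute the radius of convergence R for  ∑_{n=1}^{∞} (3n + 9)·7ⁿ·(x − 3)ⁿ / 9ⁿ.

Ratio test: |a_{n+1}/a_n| = [(3(n+1) + 9)/(3n + 9)] · 7/9 → 7/9 as n → ∞.
Thus R = 1/(7/9) = 9/7.

R = 9/7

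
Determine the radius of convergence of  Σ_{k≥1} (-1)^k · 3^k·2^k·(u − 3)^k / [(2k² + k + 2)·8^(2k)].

R = 32/3

Ratio test: |a_{k+1}/a_k| = [(2k² + k + 2)/(2(k+1)² + (k+1) + 2)] · 3·2/64 → 3/32 as k → ∞.
Thus R = 1/(3/32) = 32/3.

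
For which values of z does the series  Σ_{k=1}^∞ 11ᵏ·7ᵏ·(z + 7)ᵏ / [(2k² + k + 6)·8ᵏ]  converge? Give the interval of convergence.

[-547/77, -531/77]

Ratio test: |a_{k+1}/a_k| = [(2k² + k + 6)/(2(k+1)² + (k+1) + 6)] · 11·7/8 → 77/8 as k → ∞.
Hence the series converges for |z + 7| < 1/(77/8) = 8/77, so the radius of convergence is 8/77.
At z = -531/77: the series is dominated by a constant times Σ 1/k², which converges (p = 2 > 1).
Endpoint z = -547/77: absolute convergence follows by limit comparison with Σ 1/k².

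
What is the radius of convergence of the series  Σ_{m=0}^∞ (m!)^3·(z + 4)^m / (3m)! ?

Apply the ratio test: |a_{m+1}| / |a_m| = (m+1)³/[(3m+1)·(3m+2)·(3m+3)], which tends to 1/27 as m → ∞.
Thus R = 1/(1/27) = 27.

R = 27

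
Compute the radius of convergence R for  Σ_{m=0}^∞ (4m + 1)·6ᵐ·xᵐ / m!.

R = ∞

Apply the ratio test: |a_{m+1}| / |a_m| = (4(m+1) + 1)/(4m + 1) · 6 · 1/(m+1), which tends to 0 as m → ∞.
The limit is 0, so the series converges for all x; R = ∞.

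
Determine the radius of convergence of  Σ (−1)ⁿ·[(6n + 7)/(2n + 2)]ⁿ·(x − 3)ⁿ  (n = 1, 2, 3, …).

Root test: |a_n|^(1/n) = (6n + 7)/(2n + 2) → 3.
The series converges when 3 · |x − 3| < 1, giving R = 1/3.

R = 1/3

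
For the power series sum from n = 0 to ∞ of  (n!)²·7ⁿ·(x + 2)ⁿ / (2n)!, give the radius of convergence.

Apply the ratio test: |a_{n+1}| / |a_n| = (n+1)²/[(2n+1)·(2n+2)] · 7, which tends to 7/4 as n → ∞.
Convergence for |x + 2| · 7/4 < 1, i.e. |x + 2| < 4/7. So R = 4/7.

R = 4/7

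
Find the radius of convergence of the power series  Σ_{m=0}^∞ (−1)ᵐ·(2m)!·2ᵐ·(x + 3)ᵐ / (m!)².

R = 1/8

Ratio test: |a_{m+1}/a_m| = (2m+1)·(2m+2)/(m+1)² · 2 → 8 as m → ∞.
Convergence for |x + 3| · 8 < 1, i.e. |x + 3| < 1/8. So R = 1/8.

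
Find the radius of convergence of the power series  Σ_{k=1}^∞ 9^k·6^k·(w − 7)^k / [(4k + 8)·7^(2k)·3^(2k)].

Apply the ratio test: |a_{k+1}| / |a_k| = [(4k + 8)/(4(k+1) + 8)] · 9·6/(49·9), which tends to 6/49 as k → ∞.
Convergence for |w − 7| · 6/49 < 1, i.e. |w − 7| < 49/6. So R = 49/6.

R = 49/6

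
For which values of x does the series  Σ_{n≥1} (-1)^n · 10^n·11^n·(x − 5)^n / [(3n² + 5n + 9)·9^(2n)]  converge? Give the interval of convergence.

Ratio test: |a_{n+1}/a_n| = [(3n² + 5n + 9)/(3(n+1)² + 5(n+1) + 9)] · 10·11/81 → 110/81 as n → ∞.
Thus R = 1/(110/81) = 81/110.
When x = 631/110, the series is dominated by a constant times Σ 1/n², which converges (p = 2 > 1).
At x = 469/110: absolute convergence follows by limit comparison with Σ 1/n².

[469/110, 631/110]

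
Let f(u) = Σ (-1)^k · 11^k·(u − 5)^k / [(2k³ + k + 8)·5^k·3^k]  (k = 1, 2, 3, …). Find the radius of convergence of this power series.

R = 15/11

By the ratio test, |a_{k+1}/a_k| = [(2k³ + k + 8)/(2(k+1)³ + (k+1) + 8)] · 11/(5·3) → 11/15.
Thus R = 1/(11/15) = 15/11.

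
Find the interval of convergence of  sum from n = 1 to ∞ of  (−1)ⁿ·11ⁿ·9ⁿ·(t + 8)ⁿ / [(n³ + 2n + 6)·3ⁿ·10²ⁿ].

[-364/33, -164/33]

Apply the ratio test: |a_{n+1}| / |a_n| = [(n³ + 2n + 6)/((n+1)³ + 2(n+1) + 6)] · 11·9/(3·100), which tends to 33/100 as n → ∞.
Hence the series converges for |t + 8| < 1/(33/100) = 100/33, so the radius of convergence is 100/33.
At t = -164/33: absolute convergence follows by limit comparison with Σ 1/n³.
Check t = -364/33: absolute convergence follows by limit comparison with Σ 1/n³.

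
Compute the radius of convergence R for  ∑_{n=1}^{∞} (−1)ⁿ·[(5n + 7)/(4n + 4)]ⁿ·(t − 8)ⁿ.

R = 4/5

By the Cauchy root test, |a_n|^(1/n) = (5n + 7)/(4n + 4) → 5/4.
The series converges when 5/4 · |t − 8| < 1, giving R = 4/5.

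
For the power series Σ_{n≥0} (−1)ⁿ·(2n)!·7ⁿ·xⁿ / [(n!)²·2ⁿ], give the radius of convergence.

R = 1/14

By the ratio test, |a_{n+1}/a_n| = (2n+1)·(2n+2)/(n+1)² · 7/2 → 14.
Thus R = 1/(14) = 1/14.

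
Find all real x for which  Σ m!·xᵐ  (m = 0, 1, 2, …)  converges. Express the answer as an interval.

The ratio of consecutive coefficients is (m+1) → ∞.
Since the ratio → ∞, the series diverges for every x ≠ 0, and R = 0.

{0}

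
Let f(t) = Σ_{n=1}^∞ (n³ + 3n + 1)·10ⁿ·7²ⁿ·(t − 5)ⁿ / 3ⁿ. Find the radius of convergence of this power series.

R = 3/490

By the ratio test, |a_{n+1}/a_n| = [((n+1)³ + 3(n+1) + 1)/(n³ + 3n + 1)] · 10·49/3 → 490/3.
Hence the series converges for |t − 5| < 1/(490/3) = 3/490, so the radius of convergence is 3/490.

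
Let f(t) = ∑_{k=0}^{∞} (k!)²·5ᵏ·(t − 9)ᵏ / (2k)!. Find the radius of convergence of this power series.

The ratio of consecutive coefficients is (k+1)²/[(2k+1)·(2k+2)] · 5 → 5/4.
Convergence for |t − 9| · 5/4 < 1, i.e. |t − 9| < 4/5. So R = 4/5.

R = 4/5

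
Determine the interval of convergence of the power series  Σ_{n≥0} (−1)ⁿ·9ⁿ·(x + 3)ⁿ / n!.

(−∞, ∞)

Ratio test: |a_{n+1}/a_n| = 9 · 1/(n+1) → 0 as n → ∞.
Since the limit is 0 < 1 for every x, the series converges on all of ℝ and R = ∞.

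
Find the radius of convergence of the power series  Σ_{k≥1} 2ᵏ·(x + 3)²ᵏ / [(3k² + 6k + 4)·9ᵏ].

The ratio of consecutive coefficients is [(3k² + 6k + 4)/(3(k+1)² + 6(k+1) + 4)] · 2/9 → 2/9.
Successive powers of (x + 3) differ by 2, so the series converges when |x + 3|² · 2/9 < 1, i.e. |x + 3| < √(9/2). So R = 3√2/2.

R = 3√2/2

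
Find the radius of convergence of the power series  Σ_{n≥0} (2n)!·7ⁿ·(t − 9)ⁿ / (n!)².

R = 1/28

By the ratio test, |a_{n+1}/a_n| = (2n+1)·(2n+2)/(n+1)² · 7 → 28.
Thus R = 1/(28) = 1/28.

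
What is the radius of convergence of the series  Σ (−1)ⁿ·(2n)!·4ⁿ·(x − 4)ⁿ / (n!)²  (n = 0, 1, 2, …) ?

R = 1/16

Ratio test: |a_{n+1}/a_n| = (2n+1)·(2n+2)/(n+1)² · 4 → 16 as n → ∞.
Hence the series converges for |x − 4| < 1/(16) = 1/16, so the radius of convergence is 1/16.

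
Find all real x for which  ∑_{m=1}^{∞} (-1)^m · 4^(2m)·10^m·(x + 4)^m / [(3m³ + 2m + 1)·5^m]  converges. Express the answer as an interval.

Apply the ratio test: |a_{m+1}| / |a_m| = [(3m³ + 2m + 1)/(3(m+1)³ + 2(m+1) + 1)] · 16·10/5, which tends to 32 as m → ∞.
The series converges when 32 · |x + 4| < 1, giving R = 1/32.
Check x = -127/32: the terms are on the order of 1/m³, so the series converges absolutely by comparison with the p-series (p = 3 > 1).
When x = -129/32, absolute convergence follows by limit comparison with Σ 1/m³.

[-129/32, -127/32]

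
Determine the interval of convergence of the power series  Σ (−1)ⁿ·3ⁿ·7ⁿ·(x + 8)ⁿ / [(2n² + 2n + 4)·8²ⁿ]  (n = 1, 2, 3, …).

The ratio of consecutive coefficients is [(2n² + 2n + 4)/(2(n+1)² + 2(n+1) + 4)] · 3·7/64 → 21/64.
Hence the series converges for |x + 8| < 1/(21/64) = 64/21, so the radius of convergence is 64/21.
At x = -104/21: absolute convergence follows by limit comparison with Σ 1/n².
At x = -232/21: the series is dominated by a constant times Σ 1/n², which converges (p = 2 > 1).

[-232/21, -104/21]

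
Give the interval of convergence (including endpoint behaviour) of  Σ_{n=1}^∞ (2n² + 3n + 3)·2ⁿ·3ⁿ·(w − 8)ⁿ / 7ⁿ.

(41/6, 55/6)

Apply the ratio test: |a_{n+1}| / |a_n| = [(2(n+1)² + 3(n+1) + 3)/(2n² + 3n + 3)] · 2·3/7, which tends to 6/7 as n → ∞.
Hence the series converges for |w − 8| < 1/(6/7) = 7/6, so the radius of convergence is 7/6.
Check w = 55/6: the terms do not tend to 0, so the series diverges.
At w = 41/6: the terms have absolute value of order n², which does not tend to 0, so the series diverges by the divergence test.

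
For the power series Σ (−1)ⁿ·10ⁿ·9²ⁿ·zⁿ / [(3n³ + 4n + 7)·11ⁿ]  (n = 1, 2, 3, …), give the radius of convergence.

The ratio of consecutive coefficients is [(3n³ + 4n + 7)/(3(n+1)³ + 4(n+1) + 7)] · 10·81/11 → 810/11.
Hence the series converges for |z| < 1/(810/11) = 11/810, so the radius of convergence is 11/810.

R = 11/810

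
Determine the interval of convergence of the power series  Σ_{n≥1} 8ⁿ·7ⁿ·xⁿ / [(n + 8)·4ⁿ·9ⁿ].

Ratio test: |a_{n+1}/a_n| = [(n + 8)/((n+1) + 8)] · 8·7/(4·9) → 14/9 as n → ∞.
Hence the series converges for |x| < 1/(14/9) = 9/14, so the radius of convergence is 9/14.
At x = 9/14: the terms are asymptotic to a nonzero constant times 1/n, so the series diverges by limit comparison with Σ 1/n.
Check x = -9/14: an alternating series whose terms decrease to 0 in absolute value, so it converges by the Leibniz criterion.

[-9/14, 9/14)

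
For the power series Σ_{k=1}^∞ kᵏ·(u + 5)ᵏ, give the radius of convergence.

By the Cauchy root test, |a_k|^(1/k) = k → ∞.
Since the k-th root of |a_k| is unbounded, the series converges only at u = -5; R = 0.

R = 0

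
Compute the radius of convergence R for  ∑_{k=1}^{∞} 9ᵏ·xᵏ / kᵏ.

R = ∞

Root test: |a_k|^(1/k) = 9/k → 0.
Since the k-th root of |a_k| tends to 0, the series converges for all real x; R = ∞.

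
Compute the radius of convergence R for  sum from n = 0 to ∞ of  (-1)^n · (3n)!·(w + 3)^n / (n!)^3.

R = 1/27

The ratio of consecutive coefficients is (3n+1)·(3n+2)·(3n+3)/(n+1)³ → 27.
Convergence for |w + 3| · 27 < 1, i.e. |w + 3| < 1/27. So R = 1/27.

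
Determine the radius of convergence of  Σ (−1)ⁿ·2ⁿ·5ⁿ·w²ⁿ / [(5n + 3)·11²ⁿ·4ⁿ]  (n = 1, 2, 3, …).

The ratio of consecutive coefficients is [(5n + 3)/(5(n+1) + 3)] · 2·5/(121·4) → 5/242.
Since the exponent of w increases by 2 each term, convergence requires |w|² < 242/5, hence R = 11√10/5.

R = 11√10/5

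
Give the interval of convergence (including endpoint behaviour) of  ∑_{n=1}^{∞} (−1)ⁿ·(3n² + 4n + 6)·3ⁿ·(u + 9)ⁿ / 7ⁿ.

Ratio test: |a_{n+1}/a_n| = [(3(n+1)² + 4(n+1) + 6)/(3n² + 4n + 6)] · 3/7 → 3/7 as n → ∞.
The series converges when 3/7 · |u + 9| < 1, giving R = 7/3.
Check u = -20/3: the terms do not tend to 0, so the series diverges.
Endpoint u = -34/3: the terms do not tend to 0, so the series diverges.

(-34/3, -20/3)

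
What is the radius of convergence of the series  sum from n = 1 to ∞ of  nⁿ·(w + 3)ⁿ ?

R = 0

Root test: |a_n|^(1/n) = n → ∞.
Since the n-th root of |a_n| is unbounded, the series converges only at w = -3; R = 0.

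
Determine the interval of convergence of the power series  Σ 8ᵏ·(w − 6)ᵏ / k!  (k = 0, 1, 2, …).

(−∞, ∞)

Ratio test: |a_{k+1}/a_k| = 8 · 1/(k+1) → 0 as k → ∞.
The limit is 0, so the series converges for all w; R = ∞.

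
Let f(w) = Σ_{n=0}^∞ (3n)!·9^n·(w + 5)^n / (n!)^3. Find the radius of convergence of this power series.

By the ratio test, |a_{n+1}/a_n| = (3n+1)·(3n+2)·(3n+3)/(n+1)³ · 9 → 243.
Thus R = 1/(243) = 1/243.

R = 1/243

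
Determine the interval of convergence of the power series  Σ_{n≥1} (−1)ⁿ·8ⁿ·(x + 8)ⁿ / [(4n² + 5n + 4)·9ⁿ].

Apply the ratio test: |a_{n+1}| / |a_n| = [(4n² + 5n + 4)/(4(n+1)² + 5(n+1) + 4)] · 8/9, which tends to 8/9 as n → ∞.
Convergence for |x + 8| · 8/9 < 1, i.e. |x + 8| < 9/8. So R = 9/8.
When x = -55/8, absolute convergence follows by limit comparison with Σ 1/n².
Check x = -73/8: the series is dominated by a constant times Σ 1/n², which converges (p = 2 > 1).

[-73/8, -55/8]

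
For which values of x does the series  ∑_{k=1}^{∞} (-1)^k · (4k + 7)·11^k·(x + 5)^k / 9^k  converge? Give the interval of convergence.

Apply the ratio test: |a_{k+1}| / |a_k| = [(4(k+1) + 7)/(4k + 7)] · 11/9, which tends to 11/9 as k → ∞.
Convergence for |x + 5| · 11/9 < 1, i.e. |x + 5| < 9/11. So R = 9/11.
Check x = -46/11: the terms have absolute value of order k, which does not tend to 0, so the series diverges by the divergence test.
At x = -64/11: the k-th term does not approach 0; divergence by the term test.

(-64/11, -46/11)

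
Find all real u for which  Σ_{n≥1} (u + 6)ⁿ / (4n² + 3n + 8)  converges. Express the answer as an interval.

[-7, -5]

Ratio test: |a_{n+1}/a_n| = (4n² + 3n + 8)/(4(n+1)² + 3(n+1) + 8) → 1 as n → ∞.
Convergence for |u + 6| < 1, so R = 1.
At u = -5: the terms are on the order of 1/n², so the series converges absolutely by comparison with the p-series (p = 2 > 1).
Endpoint u = -7: absolute convergence follows by limit comparison with Σ 1/n².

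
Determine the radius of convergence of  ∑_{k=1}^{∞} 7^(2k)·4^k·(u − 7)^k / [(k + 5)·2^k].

R = 1/98

By the ratio test, |a_{k+1}/a_k| = [(k + 5)/((k+1) + 5)] · 49·4/2 → 98.
Thus R = 1/(98) = 1/98.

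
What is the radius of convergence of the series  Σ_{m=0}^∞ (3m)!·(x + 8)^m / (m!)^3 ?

Ratio test: |a_{m+1}/a_m| = (3m+1)·(3m+2)·(3m+3)/(m+1)³ → 27 as m → ∞.
The series converges when 27 · |x + 8| < 1, giving R = 1/27.

R = 1/27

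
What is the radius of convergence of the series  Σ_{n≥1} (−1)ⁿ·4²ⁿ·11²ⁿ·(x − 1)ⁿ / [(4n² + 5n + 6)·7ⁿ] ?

The ratio of consecutive coefficients is [(4n² + 5n + 6)/(4(n+1)² + 5(n+1) + 6)] · 16·121/7 → 1936/7.
Convergence for |x − 1| · 1936/7 < 1, i.e. |x − 1| < 7/1936. So R = 7/1936.

R = 7/1936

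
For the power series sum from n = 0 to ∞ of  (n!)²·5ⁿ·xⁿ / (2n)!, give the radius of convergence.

By the ratio test, |a_{n+1}/a_n| = (n+1)²/[(2n+1)·(2n+2)] · 5 → 5/4.
Convergence for |x| · 5/4 < 1, i.e. |x| < 4/5. So R = 4/5.

R = 4/5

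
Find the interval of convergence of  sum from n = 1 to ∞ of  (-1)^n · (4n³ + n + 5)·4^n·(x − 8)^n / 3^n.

The ratio of consecutive coefficients is [(4(n+1)³ + (n+1) + 5)/(4n³ + n + 5)] · 4/3 → 4/3.
The series converges when 4/3 · |x − 8| < 1, giving R = 3/4.
When x = 35/4, the terms do not tend to 0, so the series diverges.
When x = 29/4, the terms have absolute value of order n³, which does not tend to 0, so the series diverges by the divergence test.

(29/4, 35/4)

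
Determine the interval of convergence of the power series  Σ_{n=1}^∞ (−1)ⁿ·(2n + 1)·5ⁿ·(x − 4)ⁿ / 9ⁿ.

Apply the ratio test: |a_{n+1}| / |a_n| = [(2(n+1) + 1)/(2n + 1)] · 5/9, which tends to 5/9 as n → ∞.
The series converges when 5/9 · |x − 4| < 1, giving R = 9/5.
At x = 29/5: the terms do not tend to 0, so the series diverges.
Check x = 11/5: the terms have absolute value of order n, which does not tend to 0, so the series diverges by the divergence test.

(11/5, 29/5)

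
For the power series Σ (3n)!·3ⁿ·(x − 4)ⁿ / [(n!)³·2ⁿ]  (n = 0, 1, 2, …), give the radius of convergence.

R = 2/81

The ratio of consecutive coefficients is (3n+1)·(3n+2)·(3n+3)/(n+1)³ · 3/2 → 81/2.
The series converges when 81/2 · |x − 4| < 1, giving R = 2/81.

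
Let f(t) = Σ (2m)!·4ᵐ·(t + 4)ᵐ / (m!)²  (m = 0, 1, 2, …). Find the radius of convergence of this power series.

R = 1/16

By the ratio test, |a_{m+1}/a_m| = (2m+1)·(2m+2)/(m+1)² · 4 → 16.
The series converges when 16 · |t + 4| < 1, giving R = 1/16.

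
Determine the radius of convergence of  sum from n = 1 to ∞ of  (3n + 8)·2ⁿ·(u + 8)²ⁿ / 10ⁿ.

By the ratio test, |a_{n+1}/a_n| = [(3(n+1) + 8)/(3n + 8)] · 2/10 → 1/5.
Successive powers of (u + 8) differ by 2, so the series converges when |u + 8|² · 1/5 < 1, i.e. |u + 8| < √(5). So R = √5.

R = √5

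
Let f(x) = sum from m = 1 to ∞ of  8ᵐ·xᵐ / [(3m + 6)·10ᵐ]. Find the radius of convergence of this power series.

Apply the ratio test: |a_{m+1}| / |a_m| = [(3m + 6)/(3(m+1) + 6)] · 8/10, which tends to 4/5 as m → ∞.
The series converges when 4/5 · |x| < 1, giving R = 5/4.

R = 5/4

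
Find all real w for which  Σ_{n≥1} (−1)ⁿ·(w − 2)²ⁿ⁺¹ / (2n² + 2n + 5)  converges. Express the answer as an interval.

By the ratio test, |a_{n+1}/a_n| = (2n² + 2n + 5)/(2(n+1)² + 2(n+1) + 5) → 1.
Since the exponent of (w − 2) increases by 2 each term, convergence requires |w − 2|² < 1, hence R = 1.
Check w = 3: the series is dominated by a constant times Σ 1/n², which converges (p = 2 > 1).
Check w = 1: the series is dominated by a constant times Σ 1/n², which converges (p = 2 > 1).

[1, 3]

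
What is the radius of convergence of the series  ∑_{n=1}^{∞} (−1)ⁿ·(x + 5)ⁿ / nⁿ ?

R = ∞

By the Cauchy root test, |a_n|^(1/n) = 1/n → 0.
The limit is 0 for every x, so R = ∞.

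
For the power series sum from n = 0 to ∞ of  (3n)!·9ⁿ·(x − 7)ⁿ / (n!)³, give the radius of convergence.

R = 1/243

By the ratio test, |a_{n+1}/a_n| = (3n+1)·(3n+2)·(3n+3)/(n+1)³ · 9 → 243.
Hence the series converges for |x − 7| < 1/(243) = 1/243, so the radius of convergence is 1/243.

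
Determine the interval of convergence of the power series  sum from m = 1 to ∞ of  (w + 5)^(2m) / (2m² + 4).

[-6, -4]

The ratio of consecutive coefficients is (2m² + 4)/(2(m+1)² + 4) → 1.
Since the exponent of (w + 5) increases by 2 each term, convergence requires |w + 5|² < 1, hence R = 1.
At w = -4: absolute convergence follows by limit comparison with Σ 1/m².
Check w = -6: the terms are on the order of 1/m², so the series converges absolutely by comparison with the p-series (p = 2 > 1).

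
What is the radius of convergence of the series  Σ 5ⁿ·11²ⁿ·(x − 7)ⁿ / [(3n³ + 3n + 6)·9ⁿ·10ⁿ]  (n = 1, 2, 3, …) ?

R = 18/121

By the ratio test, |a_{n+1}/a_n| = [(3n³ + 3n + 6)/(3(n+1)³ + 3(n+1) + 6)] · 5·121/(9·10) → 121/18.
Hence the series converges for |x − 7| < 1/(121/18) = 18/121, so the radius of convergence is 18/121.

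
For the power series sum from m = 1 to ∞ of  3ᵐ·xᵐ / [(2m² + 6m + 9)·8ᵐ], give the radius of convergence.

The ratio of consecutive coefficients is [(2m² + 6m + 9)/(2(m+1)² + 6(m+1) + 9)] · 3/8 → 3/8.
Hence the series converges for |x| < 1/(3/8) = 8/3, so the radius of convergence is 8/3.

R = 8/3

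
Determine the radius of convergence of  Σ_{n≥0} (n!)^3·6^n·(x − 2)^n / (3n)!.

Apply the ratio test: |a_{n+1}| / |a_n| = (n+1)³/[(3n+1)·(3n+2)·(3n+3)] · 6, which tends to 2/9 as n → ∞.
The series converges when 2/9 · |x − 2| < 1, giving R = 9/2.

R = 9/2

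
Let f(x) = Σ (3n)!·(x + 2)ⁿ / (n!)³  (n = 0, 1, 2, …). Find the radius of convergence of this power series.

R = 1/27

By the ratio test, |a_{n+1}/a_n| = (3n+1)·(3n+2)·(3n+3)/(n+1)³ → 27.
Convergence for |x + 2| · 27 < 1, i.e. |x + 2| < 1/27. So R = 1/27.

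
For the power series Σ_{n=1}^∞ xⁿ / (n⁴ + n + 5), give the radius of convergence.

Ratio test: |a_{n+1}/a_n| = (n⁴ + n + 5)/((n+1)⁴ + (n+1) + 5) → 1 as n → ∞.
So the series converges when |x| < 1 and diverges when |x| > 1; R = 1.

R = 1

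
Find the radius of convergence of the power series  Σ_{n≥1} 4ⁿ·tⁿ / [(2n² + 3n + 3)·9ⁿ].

The ratio of consecutive coefficients is [(2n² + 3n + 3)/(2(n+1)² + 3(n+1) + 3)] · 4/9 → 4/9.
The series converges when 4/9 · |t| < 1, giving R = 9/4.

R = 9/4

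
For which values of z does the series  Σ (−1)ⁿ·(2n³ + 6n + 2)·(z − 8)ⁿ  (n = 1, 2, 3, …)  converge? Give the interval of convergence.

The ratio of consecutive coefficients is (2(n+1)³ + 6(n+1) + 2)/(2n³ + 6n + 2) → 1.
Convergence for |z − 8| < 1, so R = 1.
At z = 9: the terms do not tend to 0, so the series diverges.
Endpoint z = 7: the n-th term does not approach 0; divergence by the term test.

(7, 9)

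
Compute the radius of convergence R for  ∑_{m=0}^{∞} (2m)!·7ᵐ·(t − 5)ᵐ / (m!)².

The ratio of consecutive coefficients is (2m+1)·(2m+2)/(m+1)² · 7 → 28.
Convergence for |t − 5| · 28 < 1, i.e. |t − 5| < 1/28. So R = 1/28.

R = 1/28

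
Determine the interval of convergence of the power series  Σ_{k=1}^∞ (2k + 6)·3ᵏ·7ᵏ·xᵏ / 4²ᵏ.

(-16/21, 16/21)

By the ratio test, |a_{k+1}/a_k| = [(2(k+1) + 6)/(2k + 6)] · 3·7/16 → 21/16.
Thus R = 1/(21/16) = 16/21.
Endpoint x = 16/21: the terms have absolute value of order k, which does not tend to 0, so the series diverges by the divergence test.
Check x = -16/21: the terms have absolute value of order k, which does not tend to 0, so the series diverges by the divergence test.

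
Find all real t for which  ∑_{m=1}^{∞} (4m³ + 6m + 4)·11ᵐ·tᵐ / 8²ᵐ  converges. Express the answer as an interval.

(-64/11, 64/11)

The ratio of consecutive coefficients is [(4(m+1)³ + 6(m+1) + 4)/(4m³ + 6m + 4)] · 11/64 → 11/64.
Hence the series converges for |t| < 1/(11/64) = 64/11, so the radius of convergence is 64/11.
When t = 64/11, the m-th term does not approach 0; divergence by the term test.
When t = -64/11, the terms do not tend to 0, so the series diverges.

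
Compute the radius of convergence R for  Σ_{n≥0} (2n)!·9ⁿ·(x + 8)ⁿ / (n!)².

R = 1/36

Ratio test: |a_{n+1}/a_n| = (2n+1)·(2n+2)/(n+1)² · 9 → 36 as n → ∞.
Hence the series converges for |x + 8| < 1/(36) = 1/36, so the radius of convergence is 1/36.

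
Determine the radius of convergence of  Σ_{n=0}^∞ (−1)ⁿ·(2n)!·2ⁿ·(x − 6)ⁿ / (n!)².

The ratio of consecutive coefficients is (2n+1)·(2n+2)/(n+1)² · 2 → 8.
Thus R = 1/(8) = 1/8.

R = 1/8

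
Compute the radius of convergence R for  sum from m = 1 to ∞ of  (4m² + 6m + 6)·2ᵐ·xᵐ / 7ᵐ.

The ratio of consecutive coefficients is [(4(m+1)² + 6(m+1) + 6)/(4m² + 6m + 6)] · 2/7 → 2/7.
Thus R = 1/(2/7) = 7/2.

R = 7/2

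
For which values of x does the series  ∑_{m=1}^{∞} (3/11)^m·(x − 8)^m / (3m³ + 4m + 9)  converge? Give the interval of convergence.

[13/3, 35/3]

Ratio test: |a_{m+1}/a_m| = [(3m³ + 4m + 9)/(3(m+1)³ + 4(m+1) + 9)] · 3/11 → 3/11 as m → ∞.
Convergence for |x − 8| · 3/11 < 1, i.e. |x − 8| < 11/3. So R = 11/3.
When x = 35/3, the series is dominated by a constant times Σ 1/m³, which converges (p = 3 > 1).
When x = 13/3, the series is dominated by a constant times Σ 1/m³, which converges (p = 3 > 1).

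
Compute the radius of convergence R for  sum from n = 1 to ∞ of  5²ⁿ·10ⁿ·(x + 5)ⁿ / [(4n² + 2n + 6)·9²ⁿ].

R = 81/250

The ratio of consecutive coefficients is [(4n² + 2n + 6)/(4(n+1)² + 2(n+1) + 6)] · 25·10/81 → 250/81.
Hence the series converges for |x + 5| < 1/(250/81) = 81/250, so the radius of convergence is 81/250.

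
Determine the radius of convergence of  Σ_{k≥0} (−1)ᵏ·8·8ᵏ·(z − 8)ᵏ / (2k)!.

The ratio of consecutive coefficients is 8/8 · 8 · 1/[(2k+1)·(2k+2)] → 0.
The ratio tends to 0 regardless of z, hence R = ∞.

R = ∞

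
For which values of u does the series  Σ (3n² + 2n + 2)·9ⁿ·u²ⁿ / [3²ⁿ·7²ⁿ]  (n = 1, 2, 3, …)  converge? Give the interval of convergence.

By the ratio test, |a_{n+1}/a_n| = [(3(n+1)² + 2(n+1) + 2)/(3n² + 2n + 2)] · 9/(9·49) → 1/49.
Successive powers of u differ by 2, so the series converges when |u|² · 1/49 < 1, i.e. |u| < √(49) = 7. So R = 7.
Check u = 7: the n-th term does not approach 0; divergence by the term test.
Endpoint u = -7: the n-th term does not approach 0; divergence by the term test.

(-7, 7)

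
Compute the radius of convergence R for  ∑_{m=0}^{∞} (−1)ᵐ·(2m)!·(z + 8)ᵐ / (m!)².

R = 1/4

Ratio test: |a_{m+1}/a_m| = (2m+1)·(2m+2)/(m+1)² → 4 as m → ∞.
Thus R = 1/(4) = 1/4.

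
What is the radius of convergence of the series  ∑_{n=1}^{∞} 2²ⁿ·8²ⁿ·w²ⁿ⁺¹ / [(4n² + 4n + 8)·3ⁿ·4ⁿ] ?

R = √3/8

The ratio of consecutive coefficients is [(4n² + 4n + 8)/(4(n+1)² + 4(n+1) + 8)] · 4·64/(3·4) → 64/3.
Successive powers of w differ by 2, so the series converges when |w|² · 64/3 < 1, i.e. |w| < √(3/64). So R = √3/8.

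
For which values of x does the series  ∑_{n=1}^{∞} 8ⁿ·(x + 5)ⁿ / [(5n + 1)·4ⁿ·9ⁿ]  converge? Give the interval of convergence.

By the ratio test, |a_{n+1}/a_n| = [(5n + 1)/(5(n+1) + 1)] · 8/(4·9) → 2/9.
Thus R = 1/(2/9) = 9/2.
When x = -1/2, comparison with the harmonic series Σ 1/n shows the series diverges.
Endpoint x = -19/2: the terms alternate in sign and decrease monotonically to 0 in absolute value (size ~ c/n), so the alternating series test gives convergence.

[-19/2, -1/2)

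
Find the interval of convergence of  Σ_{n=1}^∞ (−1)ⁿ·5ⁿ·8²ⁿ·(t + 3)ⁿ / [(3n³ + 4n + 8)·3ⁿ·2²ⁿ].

[-243/80, -237/80]

The ratio of consecutive coefficients is [(3n³ + 4n + 8)/(3(n+1)³ + 4(n+1) + 8)] · 5·64/(3·4) → 80/3.
Convergence for |t + 3| · 80/3 < 1, i.e. |t + 3| < 3/80. So R = 3/80.
When t = -237/80, absolute convergence follows by limit comparison with Σ 1/n³.
Endpoint t = -243/80: the series is dominated by a constant times Σ 1/n³, which converges (p = 3 > 1).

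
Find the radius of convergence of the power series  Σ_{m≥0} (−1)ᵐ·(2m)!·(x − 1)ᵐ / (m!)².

R = 1/4

Apply the ratio test: |a_{m+1}| / |a_m| = (2m+1)·(2m+2)/(m+1)², which tends to 4 as m → ∞.
Thus R = 1/(4) = 1/4.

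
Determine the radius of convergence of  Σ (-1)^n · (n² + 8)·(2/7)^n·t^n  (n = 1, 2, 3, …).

Ratio test: |a_{n+1}/a_n| = [((n+1)² + 8)/(n² + 8)] · 2/7 → 2/7 as n → ∞.
The series converges when 2/7 · |t| < 1, giving R = 7/2.

R = 7/2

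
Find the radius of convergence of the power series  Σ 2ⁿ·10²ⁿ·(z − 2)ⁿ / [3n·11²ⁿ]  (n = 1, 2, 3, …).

R = 121/200

By the ratio test, |a_{n+1}/a_n| = [3n/3(n+1)] · 2·100/121 → 200/121.
Convergence for |z − 2| · 200/121 < 1, i.e. |z − 2| < 121/200. So R = 121/200.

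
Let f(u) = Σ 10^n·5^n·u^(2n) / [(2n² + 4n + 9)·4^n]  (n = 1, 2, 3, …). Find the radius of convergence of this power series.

By the ratio test, |a_{n+1}/a_n| = [(2n² + 4n + 9)/(2(n+1)² + 4(n+1) + 9)] · 10·5/4 → 25/2.
Successive powers of u differ by 2, so the series converges when |u|² · 25/2 < 1, i.e. |u| < √(2/25). So R = √2/5.

R = √2/5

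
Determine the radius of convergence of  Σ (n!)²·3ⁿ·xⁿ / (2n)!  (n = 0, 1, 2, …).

R = 4/3

By the ratio test, |a_{n+1}/a_n| = (n+1)²/[(2n+1)·(2n+2)] · 3 → 3/4.
The series converges when 3/4 · |x| < 1, giving R = 4/3.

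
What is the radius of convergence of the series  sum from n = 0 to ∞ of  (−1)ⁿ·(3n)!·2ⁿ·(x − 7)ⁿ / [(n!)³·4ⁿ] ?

By the ratio test, |a_{n+1}/a_n| = (3n+1)·(3n+2)·(3n+3)/(n+1)³ · 2/4 → 27/2.
Convergence for |x − 7| · 27/2 < 1, i.e. |x − 7| < 2/27. So R = 2/27.

R = 2/27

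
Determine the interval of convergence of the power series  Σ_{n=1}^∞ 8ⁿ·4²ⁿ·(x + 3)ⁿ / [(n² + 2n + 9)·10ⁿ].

The ratio of consecutive coefficients is [(n² + 2n + 9)/((n+1)² + 2(n+1) + 9)] · 8·16/10 → 64/5.
Hence the series converges for |x + 3| < 1/(64/5) = 5/64, so the radius of convergence is 5/64.
Endpoint x = -187/64: the series is dominated by a constant times Σ 1/n², which converges (p = 2 > 1).
When x = -197/64, the terms are on the order of 1/n², so the series converges absolutely by comparison with the p-series (p = 2 > 1).

[-197/64, -187/64]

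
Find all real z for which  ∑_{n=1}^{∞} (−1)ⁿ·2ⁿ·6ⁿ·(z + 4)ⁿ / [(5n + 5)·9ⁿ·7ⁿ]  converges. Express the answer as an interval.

(-37/4, 5/4]

Apply the ratio test: |a_{n+1}| / |a_n| = [(5n + 5)/(5(n+1) + 5)] · 2·6/(9·7), which tends to 4/21 as n → ∞.
Hence the series converges for |z + 4| < 1/(4/21) = 21/4, so the radius of convergence is 21/4.
Endpoint z = 5/4: an alternating series whose terms decrease to 0 in absolute value, so it converges by the Leibniz criterion.
At z = -37/4: the terms behave like c/n; limit comparison with the harmonic series gives divergence.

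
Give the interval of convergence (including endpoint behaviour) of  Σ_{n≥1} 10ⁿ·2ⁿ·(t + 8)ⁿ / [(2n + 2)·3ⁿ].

[-163/20, -157/20)

Ratio test: |a_{n+1}/a_n| = [(2n + 2)/(2(n+1) + 2)] · 10·2/3 → 20/3 as n → ∞.
Hence the series converges for |t + 8| < 1/(20/3) = 3/20, so the radius of convergence is 3/20.
When t = -157/20, comparison with the harmonic series Σ 1/n shows the series diverges.
Check t = -163/20: the terms alternate in sign and decrease monotonically to 0 in absolute value (size ~ c/n), so the alternating series test gives convergence.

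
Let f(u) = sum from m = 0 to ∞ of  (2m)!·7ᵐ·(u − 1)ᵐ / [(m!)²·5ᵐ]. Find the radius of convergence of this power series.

The ratio of consecutive coefficients is (2m+1)·(2m+2)/(m+1)² · 7/5 → 28/5.
Hence the series converges for |u − 1| < 1/(28/5) = 5/28, so the radius of convergence is 5/28.

R = 5/28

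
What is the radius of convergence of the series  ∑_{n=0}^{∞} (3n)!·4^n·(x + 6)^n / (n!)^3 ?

Ratio test: |a_{n+1}/a_n| = (3n+1)·(3n+2)·(3n+3)/(n+1)³ · 4 → 108 as n → ∞.
Convergence for |x + 6| · 108 < 1, i.e. |x + 6| < 1/108. So R = 1/108.

R = 1/108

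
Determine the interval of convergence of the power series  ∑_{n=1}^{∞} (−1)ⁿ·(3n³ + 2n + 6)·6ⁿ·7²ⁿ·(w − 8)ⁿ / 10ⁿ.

(1171/147, 1181/147)

Apply the ratio test: |a_{n+1}| / |a_n| = [(3(n+1)³ + 2(n+1) + 6)/(3n³ + 2n + 6)] · 6·49/10, which tends to 147/5 as n → ∞.
Convergence for |w − 8| · 147/5 < 1, i.e. |w − 8| < 5/147. So R = 5/147.
At w = 1181/147: the n-th term does not approach 0; divergence by the term test.
Endpoint w = 1171/147: the n-th term does not approach 0; divergence by the term test.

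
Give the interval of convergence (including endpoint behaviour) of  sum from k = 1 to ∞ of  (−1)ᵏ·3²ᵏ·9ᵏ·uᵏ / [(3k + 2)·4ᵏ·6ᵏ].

(-8/27, 8/27]

Ratio test: |a_{k+1}/a_k| = [(3k + 2)/(3(k+1) + 2)] · 9·9/(4·6) → 27/8 as k → ∞.
The series converges when 27/8 · |u| < 1, giving R = 8/27.
At u = 8/27: an alternating series whose terms decrease to 0 in absolute value, so it converges by the Leibniz criterion.
Endpoint u = -8/27: the terms behave like c/k; limit comparison with the harmonic series gives divergence.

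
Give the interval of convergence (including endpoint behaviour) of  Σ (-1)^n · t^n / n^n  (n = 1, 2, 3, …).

(−∞, ∞)

By the Cauchy root test, |a_n|^(1/n) = 1/n → 0.
The limit is 0 for every t, so R = ∞.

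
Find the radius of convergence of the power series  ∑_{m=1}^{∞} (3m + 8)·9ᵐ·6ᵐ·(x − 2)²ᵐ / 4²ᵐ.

R = 2√6/9

Ratio test: |a_{m+1}/a_m| = [(3(m+1) + 8)/(3m + 8)] · 9·6/16 → 27/8 as m → ∞.
Writing y = (x − 2)², the series in y has radius 8/27, so |x − 2| < √(8/27) and R = 2√6/9.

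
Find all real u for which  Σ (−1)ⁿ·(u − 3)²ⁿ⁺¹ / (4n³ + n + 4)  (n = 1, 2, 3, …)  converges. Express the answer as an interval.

[2, 4]

The ratio of consecutive coefficients is (4n³ + n + 4)/(4(n+1)³ + (n+1) + 4) → 1.
Writing y = (u − 3)², the series in y has radius 1, so |u − 3| < √(1) = 1 and R = 1.
When u = 4, absolute convergence follows by limit comparison with Σ 1/n³.
When u = 2, the series is dominated by a constant times Σ 1/n³, which converges (p = 3 > 1).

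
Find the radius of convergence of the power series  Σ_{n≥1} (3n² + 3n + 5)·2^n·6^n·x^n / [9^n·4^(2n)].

By the ratio test, |a_{n+1}/a_n| = [(3(n+1)² + 3(n+1) + 5)/(3n² + 3n + 5)] · 2·6/(9·16) → 1/12.
Thus R = 1/(1/12) = 12.

R = 12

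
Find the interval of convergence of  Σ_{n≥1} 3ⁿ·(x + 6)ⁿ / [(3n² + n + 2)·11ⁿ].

[-29/3, -7/3]

The ratio of consecutive coefficients is [(3n² + n + 2)/(3(n+1)² + (n+1) + 2)] · 3/11 → 3/11.
Thus R = 1/(3/11) = 11/3.
When x = -7/3, the terms are on the order of 1/n², so the series converges absolutely by comparison with the p-series (p = 2 > 1).
When x = -29/3, the series is dominated by a constant times Σ 1/n², which converges (p = 2 > 1).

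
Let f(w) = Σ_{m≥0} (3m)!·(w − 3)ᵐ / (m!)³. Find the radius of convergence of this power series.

R = 1/27

Apply the ratio test: |a_{m+1}| / |a_m| = (3m+1)·(3m+2)·(3m+3)/(m+1)³, which tends to 27 as m → ∞.
Hence the series converges for |w − 3| < 1/(27) = 1/27, so the radius of convergence is 1/27.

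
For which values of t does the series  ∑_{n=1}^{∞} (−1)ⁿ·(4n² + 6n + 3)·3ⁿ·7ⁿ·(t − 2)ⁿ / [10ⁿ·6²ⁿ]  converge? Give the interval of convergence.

(-106/7, 134/7)

The ratio of consecutive coefficients is [(4(n+1)² + 6(n+1) + 3)/(4n² + 6n + 3)] · 3·7/(10·36) → 7/120.
Convergence for |t − 2| · 7/120 < 1, i.e. |t − 2| < 120/7. So R = 120/7.
Endpoint t = 134/7: the terms do not tend to 0, so the series diverges.
When t = -106/7, the terms have absolute value of order n², which does not tend to 0, so the series diverges by the divergence test.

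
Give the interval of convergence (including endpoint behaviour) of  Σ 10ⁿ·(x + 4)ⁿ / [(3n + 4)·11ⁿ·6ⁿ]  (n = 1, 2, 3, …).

Apply the ratio test: |a_{n+1}| / |a_n| = [(3n + 4)/(3(n+1) + 4)] · 10/(11·6), which tends to 5/33 as n → ∞.
Thus R = 1/(5/33) = 33/5.
Check x = 13/5: comparison with the harmonic series Σ 1/n shows the series diverges.
Check x = -53/5: convergence follows from the alternating series test (terms decrease monotonically to 0).

[-53/5, 13/5)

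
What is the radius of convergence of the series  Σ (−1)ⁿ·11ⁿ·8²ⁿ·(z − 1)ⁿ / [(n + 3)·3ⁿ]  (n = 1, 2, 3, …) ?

Ratio test: |a_{n+1}/a_n| = [(n + 3)/((n+1) + 3)] · 11·64/3 → 704/3 as n → ∞.
Hence the series converges for |z − 1| < 1/(704/3) = 3/704, so the radius of convergence is 3/704.

R = 3/704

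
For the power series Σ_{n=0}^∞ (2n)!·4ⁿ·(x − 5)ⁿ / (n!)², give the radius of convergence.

By the ratio test, |a_{n+1}/a_n| = (2n+1)·(2n+2)/(n+1)² · 4 → 16.
The series converges when 16 · |x − 5| < 1, giving R = 1/16.

R = 1/16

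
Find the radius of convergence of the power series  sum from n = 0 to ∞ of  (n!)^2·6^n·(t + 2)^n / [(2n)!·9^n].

R = 6

Ratio test: |a_{n+1}/a_n| = (n+1)²/[(2n+1)·(2n+2)] · 6/9 → 1/6 as n → ∞.
Thus R = 1/(1/6) = 6.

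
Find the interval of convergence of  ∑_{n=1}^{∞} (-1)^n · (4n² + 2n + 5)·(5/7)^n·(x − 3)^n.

(8/5, 22/5)

Apply the ratio test: |a_{n+1}| / |a_n| = [(4(n+1)² + 2(n+1) + 5)/(4n² + 2n + 5)] · 5/7, which tends to 5/7 as n → ∞.
Hence the series converges for |x − 3| < 1/(5/7) = 7/5, so the radius of convergence is 7/5.
When x = 22/5, the n-th term does not approach 0; divergence by the term test.
At x = 8/5: the terms do not tend to 0, so the series diverges.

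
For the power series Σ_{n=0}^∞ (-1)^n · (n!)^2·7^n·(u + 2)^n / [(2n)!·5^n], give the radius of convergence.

By the ratio test, |a_{n+1}/a_n| = (n+1)²/[(2n+1)·(2n+2)] · 7/5 → 7/20.
Convergence for |u + 2| · 7/20 < 1, i.e. |u + 2| < 20/7. So R = 20/7.

R = 20/7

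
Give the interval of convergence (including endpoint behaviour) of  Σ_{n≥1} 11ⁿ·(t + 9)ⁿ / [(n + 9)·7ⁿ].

[-106/11, -92/11)

Apply the ratio test: |a_{n+1}| / |a_n| = [(n + 9)/((n+1) + 9)] · 11/7, which tends to 11/7 as n → ∞.
Thus R = 1/(11/7) = 7/11.
When t = -92/11, the terms are asymptotic to a nonzero constant times 1/n, so the series diverges by limit comparison with Σ 1/n.
Check t = -106/11: an alternating series whose terms decrease to 0 in absolute value, so it converges by the Leibniz criterion.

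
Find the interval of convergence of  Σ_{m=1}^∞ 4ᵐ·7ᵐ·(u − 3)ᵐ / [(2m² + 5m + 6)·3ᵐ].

The ratio of consecutive coefficients is [(2m² + 5m + 6)/(2(m+1)² + 5(m+1) + 6)] · 4·7/3 → 28/3.
Hence the series converges for |u − 3| < 1/(28/3) = 3/28, so the radius of convergence is 3/28.
Endpoint u = 87/28: the series is dominated by a constant times Σ 1/m², which converges (p = 2 > 1).
When u = 81/28, absolute convergence follows by limit comparison with Σ 1/m².

[81/28, 87/28]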